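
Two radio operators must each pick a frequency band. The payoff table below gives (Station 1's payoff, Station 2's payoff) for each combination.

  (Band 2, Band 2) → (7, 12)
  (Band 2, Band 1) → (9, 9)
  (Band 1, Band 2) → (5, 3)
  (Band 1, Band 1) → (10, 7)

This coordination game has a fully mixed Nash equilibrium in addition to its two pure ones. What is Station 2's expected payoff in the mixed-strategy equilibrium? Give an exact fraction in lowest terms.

Station 1 mixes with probability p on Band 2, chosen so Station 2 is indifferent: 12p + 3(1−p) = 9p + 7(1−p) gives p = 4/7.
Station 2's expected payoff is 12·4/7 + 3·3/7 = 57/7.

57/7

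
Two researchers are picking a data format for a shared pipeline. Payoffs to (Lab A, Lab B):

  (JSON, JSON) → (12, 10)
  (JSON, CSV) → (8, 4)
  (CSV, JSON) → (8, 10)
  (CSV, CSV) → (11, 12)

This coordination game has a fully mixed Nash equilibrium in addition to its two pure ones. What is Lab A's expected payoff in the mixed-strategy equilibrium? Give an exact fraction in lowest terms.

68/7

Lab B mixes with probability q on JSON, chosen so Lab A is indifferent: 12q + 8(1−q) = 8q + 11(1−q) gives q = 3/7.
Lab A's expected payoff (from either row, since indifferent) is 12·3/7 + 8·4/7 = 68/7.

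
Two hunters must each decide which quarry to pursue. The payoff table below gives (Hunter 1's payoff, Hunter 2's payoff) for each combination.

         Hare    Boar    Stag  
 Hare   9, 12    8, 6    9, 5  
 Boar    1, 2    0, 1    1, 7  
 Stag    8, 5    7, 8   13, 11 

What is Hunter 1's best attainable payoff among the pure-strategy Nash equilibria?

13

Both Hare is a pure NE (Hunter 1: 9 ≥ 8; Hunter 2: 12 ≥ 6). Hunter 1 gets 9.
Both Stag is a pure NE (Hunter 1: 13 ≥ 9; Hunter 2: 11 ≥ 8). Hunter 1 gets 13.
Every other cell has a profitable deviation for at least one player. Highest of {9, 13} is 13.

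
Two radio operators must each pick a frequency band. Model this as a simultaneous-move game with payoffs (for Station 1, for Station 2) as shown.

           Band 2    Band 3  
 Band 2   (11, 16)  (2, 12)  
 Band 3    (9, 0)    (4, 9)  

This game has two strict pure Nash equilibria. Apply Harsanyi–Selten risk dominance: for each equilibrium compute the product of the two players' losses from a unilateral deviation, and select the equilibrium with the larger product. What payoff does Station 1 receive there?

4

At both Band 2: Station 1 loses 11 − 9 = 2 by deviating; Station 2 loses 16 − 12 = 4. Product = 2·4 = 8.
At both Band 3: Station 1 loses 4 − 2 = 2 by deviating; Station 2 loses 9 − 0 = 9. Product = 2·9 = 18.
18 > 8, so both Band 3 is risk-dominant. Station 1's payoff there is 4.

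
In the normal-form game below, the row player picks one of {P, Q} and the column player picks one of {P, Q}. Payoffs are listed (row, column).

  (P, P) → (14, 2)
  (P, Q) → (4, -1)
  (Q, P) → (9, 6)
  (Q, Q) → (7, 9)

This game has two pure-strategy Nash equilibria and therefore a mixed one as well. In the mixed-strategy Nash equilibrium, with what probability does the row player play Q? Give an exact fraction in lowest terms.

1/2

The row player's mix p on P must make the column player indifferent between P and Q.
The column player's payoff from P: 2p + 6(1−p). From Q: (-1)p + 9(1−p).
Set equal: 3p = 3(1−p) → p = 3/6 = 1/2.
Probability on Q is 1 − 1/2 = 1/2.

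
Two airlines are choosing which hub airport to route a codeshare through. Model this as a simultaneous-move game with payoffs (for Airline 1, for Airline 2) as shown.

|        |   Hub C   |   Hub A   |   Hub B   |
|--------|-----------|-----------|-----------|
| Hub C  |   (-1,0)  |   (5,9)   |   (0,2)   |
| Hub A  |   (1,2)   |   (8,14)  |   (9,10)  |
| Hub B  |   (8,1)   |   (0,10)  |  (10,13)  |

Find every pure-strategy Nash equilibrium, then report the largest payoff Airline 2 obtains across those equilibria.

14

Both Hub A is a pure NE (Airline 1: 8 ≥ 5; Airline 2: 14 ≥ 10). Airline 2 gets 14.
Both Hub B is a pure NE (Airline 1: 10 ≥ 9; Airline 2: 13 ≥ 10). Airline 2 gets 13.
Every other cell has a profitable deviation for at least one player. Highest of {14, 13} is 14.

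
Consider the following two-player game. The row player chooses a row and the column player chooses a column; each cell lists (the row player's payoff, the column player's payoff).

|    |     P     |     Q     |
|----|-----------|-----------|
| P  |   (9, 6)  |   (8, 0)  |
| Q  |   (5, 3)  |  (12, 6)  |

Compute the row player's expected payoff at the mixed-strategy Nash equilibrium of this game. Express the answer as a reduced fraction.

17/2

The column player mixes with probability q on P, chosen so the row player is indifferent: 9q + 8(1−q) = 5q + 12(1−q) gives q = 1/2.
The row player's expected payoff (from either row, since indifferent) is 9·1/2 + 8·1/2 = 17/2.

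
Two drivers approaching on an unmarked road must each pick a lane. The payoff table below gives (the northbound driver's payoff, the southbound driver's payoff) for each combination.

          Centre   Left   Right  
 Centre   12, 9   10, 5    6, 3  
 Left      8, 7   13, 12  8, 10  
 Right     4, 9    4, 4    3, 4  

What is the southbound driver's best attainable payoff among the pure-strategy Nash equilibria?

12

Both Centre is a pure NE (the northbound driver: 12 ≥ 8; the southbound driver: 9 ≥ 5). The southbound driver gets 9.
Both Left is a pure NE (the northbound driver: 13 ≥ 10; the southbound driver: 12 ≥ 10). The southbound driver gets 12.
Every other cell has a profitable deviation for at least one player. Highest of {9, 12} is 12.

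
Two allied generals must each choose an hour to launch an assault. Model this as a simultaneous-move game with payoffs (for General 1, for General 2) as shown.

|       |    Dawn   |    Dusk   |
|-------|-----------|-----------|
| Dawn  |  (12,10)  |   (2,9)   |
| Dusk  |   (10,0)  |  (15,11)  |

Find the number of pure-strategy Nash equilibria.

2

Both Dawn: General 1 gets 12 (best alternative 10); General 2 gets 10 (best alternative 9). Neither deviates — NE.
Both Dusk: General 1 gets 15 (best alternative 2); General 2 gets 11 (best alternative 0). Neither deviates — NE.
(Dusk, Dawn) is not a NE: General 1 would switch to Dawn (12 > 10).
No other cell survives both best-response checks, so there are 2 pure NE.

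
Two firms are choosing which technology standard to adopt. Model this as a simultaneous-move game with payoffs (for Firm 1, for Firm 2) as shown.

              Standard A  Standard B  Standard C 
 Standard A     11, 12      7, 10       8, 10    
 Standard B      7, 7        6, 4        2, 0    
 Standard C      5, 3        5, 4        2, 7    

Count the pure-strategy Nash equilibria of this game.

Both Standard A: Firm 1 gets 11 (best alternative 7); Firm 2 gets 12 (best alternative 10). Neither deviates — NE.
Both Standard B is not a NE: Firm 1 would switch to Standard A (7 > 6).
No other cell survives both best-response checks, so there is 1 pure NE.

1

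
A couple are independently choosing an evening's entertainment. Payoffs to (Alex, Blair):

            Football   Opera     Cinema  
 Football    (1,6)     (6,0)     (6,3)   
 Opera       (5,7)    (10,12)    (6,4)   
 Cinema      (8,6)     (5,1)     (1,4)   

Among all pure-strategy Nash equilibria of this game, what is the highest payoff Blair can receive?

12

Both Opera is a pure NE (Alex: 10 ≥ 6; Blair: 12 ≥ 7). Blair gets 12.
(Cinema, Football) is a pure NE (Alex: 8 ≥ 5; Blair: 6 ≥ 4). Blair gets 6.
Every other cell has a profitable deviation for at least one player. Highest of {12, 6} is 12.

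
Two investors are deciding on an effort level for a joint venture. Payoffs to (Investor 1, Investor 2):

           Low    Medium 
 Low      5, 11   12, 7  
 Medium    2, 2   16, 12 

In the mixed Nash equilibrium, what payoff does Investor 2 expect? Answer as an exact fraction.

59/7

Investor 1 mixes with probability p on Low, chosen so Investor 2 is indifferent: 11p + 2(1−p) = 7p + 12(1−p) gives p = 5/7.
Investor 2's expected payoff is 11·5/7 + 2·2/7 = 59/7.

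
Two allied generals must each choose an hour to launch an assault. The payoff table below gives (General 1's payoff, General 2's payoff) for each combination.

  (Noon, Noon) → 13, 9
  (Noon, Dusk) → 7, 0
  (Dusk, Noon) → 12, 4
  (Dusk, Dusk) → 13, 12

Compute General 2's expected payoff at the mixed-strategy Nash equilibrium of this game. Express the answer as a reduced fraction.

General 1 mixes with probability p on Noon, chosen so General 2 is indifferent: 9p + 4(1−p) = 0p + 12(1−p) gives p = 8/17.
General 2's expected payoff is 9·8/17 + 4·9/17 = 108/17.

108/17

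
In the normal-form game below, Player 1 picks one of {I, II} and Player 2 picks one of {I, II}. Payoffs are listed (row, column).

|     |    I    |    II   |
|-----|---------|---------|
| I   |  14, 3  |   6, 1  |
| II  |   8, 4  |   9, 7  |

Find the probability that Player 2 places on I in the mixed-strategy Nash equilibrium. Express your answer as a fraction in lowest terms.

Player 2's mix q on I must make Player 1 indifferent between I and II.
Player 1's payoff from I: 14q + 6(1−q). From II: 8q + 9(1−q).
Set equal: 6q = 3(1−q) → q = 3/9 = 1/3.

1/3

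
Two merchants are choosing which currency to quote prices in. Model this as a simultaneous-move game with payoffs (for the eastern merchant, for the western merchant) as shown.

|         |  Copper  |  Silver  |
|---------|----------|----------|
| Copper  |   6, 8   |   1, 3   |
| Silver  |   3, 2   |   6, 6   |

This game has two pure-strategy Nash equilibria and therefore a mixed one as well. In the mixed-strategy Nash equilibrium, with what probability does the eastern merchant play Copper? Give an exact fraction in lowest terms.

The eastern merchant's mix p on Copper must make the western merchant indifferent between Copper and Silver.
The western merchant's payoff from Copper: 8p + 2(1−p). From Silver: 3p + 6(1−p).
Set equal: 5p = 4(1−p) → p = 4/9.

4/9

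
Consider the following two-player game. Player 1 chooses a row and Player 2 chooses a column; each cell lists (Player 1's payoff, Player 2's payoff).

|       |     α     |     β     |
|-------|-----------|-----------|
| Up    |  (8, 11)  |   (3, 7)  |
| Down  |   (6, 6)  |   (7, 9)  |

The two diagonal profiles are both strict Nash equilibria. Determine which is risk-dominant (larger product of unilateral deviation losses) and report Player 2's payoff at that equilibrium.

9

At (Up, α): Player 1 loses 8 − 6 = 2 by deviating; Player 2 loses 11 − 7 = 4. Product = 2·4 = 8.
At (Down, β): Player 1 loses 7 − 3 = 4 by deviating; Player 2 loses 9 − 6 = 3. Product = 4·3 = 12.
12 > 8, so (Down, β) is risk-dominant. Player 2's payoff there is 9.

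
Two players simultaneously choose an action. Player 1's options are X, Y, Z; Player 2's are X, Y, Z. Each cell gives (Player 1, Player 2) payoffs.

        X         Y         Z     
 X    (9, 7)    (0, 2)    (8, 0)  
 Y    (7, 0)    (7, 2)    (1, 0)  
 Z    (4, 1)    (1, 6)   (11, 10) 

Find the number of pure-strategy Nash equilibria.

Both X: Player 1 gets 9 (best alternative 7); Player 2 gets 7 (best alternative 2). Neither deviates — NE.
Both Y: Player 1 gets 7 (best alternative 1); Player 2 gets 2 (best alternative 0). Neither deviates — NE.
Both Z: Player 1 gets 11 (best alternative 8); Player 2 gets 10 (best alternative 6). Neither deviates — NE.
(Z, Y) is not a NE: Player 1 would switch to Y (7 > 1).
No other cell survives both best-response checks, so there are 3 pure NE.

3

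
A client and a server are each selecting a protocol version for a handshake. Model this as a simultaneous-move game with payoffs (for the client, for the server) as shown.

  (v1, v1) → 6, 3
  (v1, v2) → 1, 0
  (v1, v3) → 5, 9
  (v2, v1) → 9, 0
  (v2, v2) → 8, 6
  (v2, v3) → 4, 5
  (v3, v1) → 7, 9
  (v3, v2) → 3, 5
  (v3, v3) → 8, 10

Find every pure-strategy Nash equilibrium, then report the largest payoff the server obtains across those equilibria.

Both v2 is a pure NE (the client: 8 ≥ 3; the server: 6 ≥ 5). The server gets 6.
Both v3 is a pure NE (the client: 8 ≥ 5; the server: 10 ≥ 9). The server gets 10.
Every other cell has a profitable deviation for at least one player. Highest of {6, 10} is 10.

10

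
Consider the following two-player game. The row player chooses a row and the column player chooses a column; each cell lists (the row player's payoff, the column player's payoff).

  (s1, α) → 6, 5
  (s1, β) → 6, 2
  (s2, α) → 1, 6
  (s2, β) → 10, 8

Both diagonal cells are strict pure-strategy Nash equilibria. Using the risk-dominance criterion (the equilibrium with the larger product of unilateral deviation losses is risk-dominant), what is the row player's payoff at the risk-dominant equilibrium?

At (s1, α): the row player loses 6 − 1 = 5 by deviating; the column player loses 5 − 2 = 3. Product = 5·3 = 15.
At (s2, β): the row player loses 10 − 6 = 4 by deviating; the column player loses 8 − 6 = 2. Product = 4·2 = 8.
15 > 8, so (s1, α) is risk-dominant. The row player's payoff there is 6.

6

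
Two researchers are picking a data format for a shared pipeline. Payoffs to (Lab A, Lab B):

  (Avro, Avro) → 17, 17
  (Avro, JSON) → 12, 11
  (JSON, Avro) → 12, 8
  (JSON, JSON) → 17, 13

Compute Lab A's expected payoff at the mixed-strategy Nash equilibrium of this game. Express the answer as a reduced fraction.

Lab B mixes with probability q on Avro, chosen so Lab A is indifferent: 17q + 12(1−q) = 12q + 17(1−q) gives q = 1/2.
Lab A's expected payoff (from either row, since indifferent) is 17·1/2 + 12·1/2 = 29/2.

29/2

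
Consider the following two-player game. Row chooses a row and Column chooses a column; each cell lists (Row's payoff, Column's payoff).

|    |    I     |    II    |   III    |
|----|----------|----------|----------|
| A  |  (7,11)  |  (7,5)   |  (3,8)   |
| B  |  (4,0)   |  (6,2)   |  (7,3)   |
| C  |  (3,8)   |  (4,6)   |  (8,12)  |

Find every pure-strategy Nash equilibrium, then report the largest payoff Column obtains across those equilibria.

(A, I) is a pure NE (Row: 7 ≥ 4; Column: 11 ≥ 8). Column gets 11.
(C, III) is a pure NE (Row: 8 ≥ 7; Column: 12 ≥ 8). Column gets 12.
Every other cell has a profitable deviation for at least one player. Highest of {11, 12} is 12.

12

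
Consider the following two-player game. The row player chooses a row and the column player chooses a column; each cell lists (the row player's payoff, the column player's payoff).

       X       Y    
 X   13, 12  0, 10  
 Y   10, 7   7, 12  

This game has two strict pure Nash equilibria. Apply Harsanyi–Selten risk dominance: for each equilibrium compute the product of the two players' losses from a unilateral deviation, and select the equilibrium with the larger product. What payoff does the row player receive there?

7

At both X: the row player loses 13 − 10 = 3 by deviating; the column player loses 12 − 10 = 2. Product = 3·2 = 6.
At both Y: the row player loses 7 − 0 = 7 by deviating; the column player loses 12 − 7 = 5. Product = 7·5 = 35.
35 > 6, so both Y is risk-dominant. The row player's payoff there is 7.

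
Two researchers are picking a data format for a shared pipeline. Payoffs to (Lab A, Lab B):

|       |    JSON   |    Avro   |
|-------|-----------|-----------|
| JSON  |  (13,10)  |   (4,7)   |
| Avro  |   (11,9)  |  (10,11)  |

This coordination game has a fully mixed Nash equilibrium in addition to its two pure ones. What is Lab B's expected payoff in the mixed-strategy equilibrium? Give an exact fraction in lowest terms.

Lab A mixes with probability p on JSON, chosen so Lab B is indifferent: 10p + 9(1−p) = 7p + 11(1−p) gives p = 2/5.
Lab B's expected payoff is 10·2/5 + 9·3/5 = 47/5.

47/5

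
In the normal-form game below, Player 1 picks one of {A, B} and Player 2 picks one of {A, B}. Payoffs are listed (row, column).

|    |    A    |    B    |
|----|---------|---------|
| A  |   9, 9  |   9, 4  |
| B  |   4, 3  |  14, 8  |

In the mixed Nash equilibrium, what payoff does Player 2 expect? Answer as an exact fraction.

Player 1 mixes with probability p on A, chosen so Player 2 is indifferent: 9p + 3(1−p) = 4p + 8(1−p) gives p = 1/2.
Player 2's expected payoff is 9·1/2 + 3·1/2 = 6.

6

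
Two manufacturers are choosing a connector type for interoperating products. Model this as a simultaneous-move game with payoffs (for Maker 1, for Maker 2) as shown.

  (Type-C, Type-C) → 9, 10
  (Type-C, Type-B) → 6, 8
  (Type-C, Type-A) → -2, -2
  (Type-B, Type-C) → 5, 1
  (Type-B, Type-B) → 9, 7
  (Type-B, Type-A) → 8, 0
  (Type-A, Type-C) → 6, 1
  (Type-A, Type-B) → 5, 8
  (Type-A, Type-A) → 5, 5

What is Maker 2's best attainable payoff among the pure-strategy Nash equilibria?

Both Type-C is a pure NE (Maker 1: 9 ≥ 6; Maker 2: 10 ≥ 8). Maker 2 gets 10.
Both Type-B is a pure NE (Maker 1: 9 ≥ 6; Maker 2: 7 ≥ 1). Maker 2 gets 7.
Every other cell has a profitable deviation for at least one player. Highest of {10, 7} is 10.

10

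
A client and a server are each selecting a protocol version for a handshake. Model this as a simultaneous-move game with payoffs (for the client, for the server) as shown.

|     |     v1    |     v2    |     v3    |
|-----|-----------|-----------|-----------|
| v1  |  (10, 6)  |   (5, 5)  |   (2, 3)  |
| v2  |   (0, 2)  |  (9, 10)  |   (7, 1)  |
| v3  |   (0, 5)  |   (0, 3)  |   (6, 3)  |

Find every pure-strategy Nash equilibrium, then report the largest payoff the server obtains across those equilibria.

10

Both v1 is a pure NE (the client: 10 ≥ 0; the server: 6 ≥ 5). The server gets 6.
Both v2 is a pure NE (the client: 9 ≥ 5; the server: 10 ≥ 2). The server gets 10.
Every other cell has a profitable deviation for at least one player. Highest of {6, 10} is 10.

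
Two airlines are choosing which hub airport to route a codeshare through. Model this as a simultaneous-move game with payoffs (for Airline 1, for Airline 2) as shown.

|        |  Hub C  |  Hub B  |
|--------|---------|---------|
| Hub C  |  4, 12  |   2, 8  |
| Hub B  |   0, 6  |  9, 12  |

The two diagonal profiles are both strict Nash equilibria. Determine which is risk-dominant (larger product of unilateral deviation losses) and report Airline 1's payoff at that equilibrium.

At both Hub C: Airline 1 loses 4 − 0 = 4 by deviating; Airline 2 loses 12 − 8 = 4. Product = 4·4 = 16.
At both Hub B: Airline 1 loses 9 − 2 = 7 by deviating; Airline 2 loses 12 − 6 = 6. Product = 7·6 = 42.
42 > 16, so both Hub B is risk-dominant. Airline 1's payoff there is 9.

9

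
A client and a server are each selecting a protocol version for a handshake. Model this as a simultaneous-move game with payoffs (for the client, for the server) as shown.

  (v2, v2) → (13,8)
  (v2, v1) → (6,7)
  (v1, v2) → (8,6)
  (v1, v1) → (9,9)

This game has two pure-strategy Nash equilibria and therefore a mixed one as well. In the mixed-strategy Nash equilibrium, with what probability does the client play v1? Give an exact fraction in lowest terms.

The client's mix p on v2 must make the server indifferent between v2 and v1.
The server's payoff from v2: 8p + 6(1−p). From v1: 7p + 9(1−p).
Set equal: 1p = 3(1−p) → p = 3/4.
Probability on v1 is 1 − 3/4 = 1/4.

1/4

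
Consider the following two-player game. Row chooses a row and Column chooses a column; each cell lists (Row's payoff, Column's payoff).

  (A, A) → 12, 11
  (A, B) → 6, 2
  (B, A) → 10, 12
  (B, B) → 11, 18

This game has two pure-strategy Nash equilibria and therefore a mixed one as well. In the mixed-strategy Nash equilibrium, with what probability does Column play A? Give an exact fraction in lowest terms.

Column's mix q on A must make Row indifferent between A and B.
Row's payoff from A: 12q + 6(1−q). From B: 10q + 11(1−q).
Set equal: 2q = 5(1−q) → q = 5/7.

5/7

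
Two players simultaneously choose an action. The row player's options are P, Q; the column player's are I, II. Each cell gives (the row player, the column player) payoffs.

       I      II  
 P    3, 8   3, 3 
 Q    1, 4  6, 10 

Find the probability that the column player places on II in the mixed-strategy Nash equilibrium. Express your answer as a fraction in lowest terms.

The column player's mix q on I must make the row player indifferent between P and Q.
The row player's payoff from P: 3q + 3(1−q). From Q: 1q + 6(1−q).
Set equal: 2q = 3(1−q) → q = 3/5.
Probability on II is 1 − 3/5 = 2/5.

2/5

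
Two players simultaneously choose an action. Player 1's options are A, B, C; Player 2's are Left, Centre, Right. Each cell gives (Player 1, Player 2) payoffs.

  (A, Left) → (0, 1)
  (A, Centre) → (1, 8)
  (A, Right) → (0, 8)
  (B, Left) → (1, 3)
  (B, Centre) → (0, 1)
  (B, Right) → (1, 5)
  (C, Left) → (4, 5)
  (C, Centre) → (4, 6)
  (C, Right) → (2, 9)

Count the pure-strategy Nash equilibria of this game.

1

(C, Right): Player 1 gets 2 (best alternative 1); Player 2 gets 9 (best alternative 6). Neither deviates — NE.
(A, Left) is not a NE: Player 1 would switch to C (4 > 0).
No other cell survives both best-response checks, so there is 1 pure NE.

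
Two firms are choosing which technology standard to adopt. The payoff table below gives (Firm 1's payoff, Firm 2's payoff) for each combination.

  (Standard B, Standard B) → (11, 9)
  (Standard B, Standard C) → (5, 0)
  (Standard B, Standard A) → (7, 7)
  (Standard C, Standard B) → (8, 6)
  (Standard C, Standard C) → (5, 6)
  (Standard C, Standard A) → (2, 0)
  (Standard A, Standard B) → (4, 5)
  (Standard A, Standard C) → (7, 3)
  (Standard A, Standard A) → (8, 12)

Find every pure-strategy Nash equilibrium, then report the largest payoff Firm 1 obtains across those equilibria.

11

Both Standard B is a pure NE (Firm 1: 11 ≥ 8; Firm 2: 9 ≥ 7). Firm 1 gets 11.
Both Standard A is a pure NE (Firm 1: 8 ≥ 7; Firm 2: 12 ≥ 5). Firm 1 gets 8.
Every other cell has a profitable deviation for at least one player. Highest of {11, 8} is 11.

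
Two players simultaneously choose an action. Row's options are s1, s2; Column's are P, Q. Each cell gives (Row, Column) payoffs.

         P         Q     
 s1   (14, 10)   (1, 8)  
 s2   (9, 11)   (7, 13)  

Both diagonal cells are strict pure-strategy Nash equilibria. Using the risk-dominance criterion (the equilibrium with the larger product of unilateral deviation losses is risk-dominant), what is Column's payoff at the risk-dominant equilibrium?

At (s1, P): Row loses 14 − 9 = 5 by deviating; Column loses 10 − 8 = 2. Product = 5·2 = 10.
At (s2, Q): Row loses 7 − 1 = 6 by deviating; Column loses 13 − 11 = 2. Product = 6·2 = 12.
12 > 10, so (s2, Q) is risk-dominant. Column's payoff there is 13.

13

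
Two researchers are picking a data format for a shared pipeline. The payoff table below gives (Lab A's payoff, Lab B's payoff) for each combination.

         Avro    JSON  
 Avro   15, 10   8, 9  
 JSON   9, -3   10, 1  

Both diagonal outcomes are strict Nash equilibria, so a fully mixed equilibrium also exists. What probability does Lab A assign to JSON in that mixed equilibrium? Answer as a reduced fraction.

Lab A's mix p on Avro must make Lab B indifferent between Avro and JSON.
Lab B's payoff from Avro: 10p + (-3)(1−p). From JSON: 9p + 1(1−p).
Set equal: 1p = 4(1−p) → p = 4/5.
Probability on JSON is 1 − 4/5 = 1/5.

1/5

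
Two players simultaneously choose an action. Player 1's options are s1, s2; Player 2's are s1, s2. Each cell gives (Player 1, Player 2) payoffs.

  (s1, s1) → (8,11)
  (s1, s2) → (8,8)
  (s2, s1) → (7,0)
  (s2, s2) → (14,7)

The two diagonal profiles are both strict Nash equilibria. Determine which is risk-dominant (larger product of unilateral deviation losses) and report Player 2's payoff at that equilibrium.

At both s1: Player 1 loses 8 − 7 = 1 by deviating; Player 2 loses 11 − 8 = 3. Product = 1·3 = 3.
At both s2: Player 1 loses 14 − 8 = 6 by deviating; Player 2 loses 7 − 0 = 7. Product = 6·7 = 42.
42 > 3, so both s2 is risk-dominant. Player 2's payoff there is 7.

7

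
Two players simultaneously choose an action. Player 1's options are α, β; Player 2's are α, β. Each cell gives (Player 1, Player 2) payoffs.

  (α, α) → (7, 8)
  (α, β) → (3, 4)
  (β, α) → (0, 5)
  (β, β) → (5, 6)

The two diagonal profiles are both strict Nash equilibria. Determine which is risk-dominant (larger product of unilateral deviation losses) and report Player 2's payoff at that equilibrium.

8

At both α: Player 1 loses 7 − 0 = 7 by deviating; Player 2 loses 8 − 4 = 4. Product = 7·4 = 28.
At both β: Player 1 loses 5 − 3 = 2 by deviating; Player 2 loses 6 − 5 = 1. Product = 2·1 = 2.
28 > 2, so both α is risk-dominant. Player 2's payoff there is 8.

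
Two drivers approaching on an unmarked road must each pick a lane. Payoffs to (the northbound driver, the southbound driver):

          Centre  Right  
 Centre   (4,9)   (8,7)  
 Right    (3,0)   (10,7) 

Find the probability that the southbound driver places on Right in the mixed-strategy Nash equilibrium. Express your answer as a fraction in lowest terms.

1/3

The southbound driver's mix q on Centre must make the northbound driver indifferent between Centre and Right.
The northbound driver's payoff from Centre: 4q + 8(1−q). From Right: 3q + 10(1−q).
Set equal: 1q = 2(1−q) → q = 2/3.
Probability on Right is 1 − 2/3 = 1/3.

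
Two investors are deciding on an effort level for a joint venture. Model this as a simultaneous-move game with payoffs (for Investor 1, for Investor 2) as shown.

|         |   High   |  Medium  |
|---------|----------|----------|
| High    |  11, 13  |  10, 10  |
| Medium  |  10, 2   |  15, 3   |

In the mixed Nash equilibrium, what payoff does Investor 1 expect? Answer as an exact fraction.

65/6

Investor 2 mixes with probability q on High, chosen so Investor 1 is indifferent: 11q + 10(1−q) = 10q + 15(1−q) gives q = 5/6.
Investor 1's expected payoff (from either row, since indifferent) is 11·5/6 + 10·1/6 = 65/6.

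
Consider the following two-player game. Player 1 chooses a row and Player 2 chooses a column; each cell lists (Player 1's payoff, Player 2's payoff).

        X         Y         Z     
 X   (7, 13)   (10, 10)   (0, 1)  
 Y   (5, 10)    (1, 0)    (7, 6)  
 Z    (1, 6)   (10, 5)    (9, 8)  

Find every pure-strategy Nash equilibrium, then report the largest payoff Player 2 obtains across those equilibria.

13

Both X is a pure NE (Player 1: 7 ≥ 5; Player 2: 13 ≥ 10). Player 2 gets 13.
Both Z is a pure NE (Player 1: 9 ≥ 7; Player 2: 8 ≥ 6). Player 2 gets 8.
Every other cell has a profitable deviation for at least one player. Highest of {13, 8} is 13.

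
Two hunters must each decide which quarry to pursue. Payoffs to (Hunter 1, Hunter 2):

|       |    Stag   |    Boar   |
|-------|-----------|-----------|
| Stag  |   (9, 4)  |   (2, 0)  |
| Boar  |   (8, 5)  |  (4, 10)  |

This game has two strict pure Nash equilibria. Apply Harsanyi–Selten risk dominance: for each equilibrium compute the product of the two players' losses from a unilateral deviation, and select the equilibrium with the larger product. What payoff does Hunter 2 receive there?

10

At both Stag: Hunter 1 loses 9 − 8 = 1 by deviating; Hunter 2 loses 4 − 0 = 4. Product = 1·4 = 4.
At both Boar: Hunter 1 loses 4 − 2 = 2 by deviating; Hunter 2 loses 10 − 5 = 5. Product = 2·5 = 10.
10 > 4, so both Boar is risk-dominant. Hunter 2's payoff there is 10.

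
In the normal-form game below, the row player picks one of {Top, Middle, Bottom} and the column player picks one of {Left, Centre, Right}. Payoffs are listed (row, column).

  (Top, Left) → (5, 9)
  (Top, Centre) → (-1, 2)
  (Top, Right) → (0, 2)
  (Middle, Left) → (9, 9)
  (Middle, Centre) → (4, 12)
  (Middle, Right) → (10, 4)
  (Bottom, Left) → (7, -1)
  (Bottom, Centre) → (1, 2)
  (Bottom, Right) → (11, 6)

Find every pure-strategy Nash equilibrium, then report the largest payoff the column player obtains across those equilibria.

(Middle, Centre) is a pure NE (the row player: 4 ≥ 1; the column player: 12 ≥ 9). The column player gets 12.
(Bottom, Right) is a pure NE (the row player: 11 ≥ 10; the column player: 6 ≥ 2). The column player gets 6.
Every other cell has a profitable deviation for at least one player. Highest of {12, 6} is 12.

12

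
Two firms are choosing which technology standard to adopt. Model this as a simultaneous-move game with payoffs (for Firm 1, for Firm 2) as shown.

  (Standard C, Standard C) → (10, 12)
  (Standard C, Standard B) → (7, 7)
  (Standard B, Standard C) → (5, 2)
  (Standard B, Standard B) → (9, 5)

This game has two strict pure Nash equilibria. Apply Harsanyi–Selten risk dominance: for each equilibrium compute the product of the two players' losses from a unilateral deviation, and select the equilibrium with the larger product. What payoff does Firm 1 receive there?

10

At both Standard C: Firm 1 loses 10 − 5 = 5 by deviating; Firm 2 loses 12 − 7 = 5. Product = 5·5 = 25.
At both Standard B: Firm 1 loses 9 − 7 = 2 by deviating; Firm 2 loses 5 − 2 = 3. Product = 2·3 = 6.
25 > 6, so both Standard C is risk-dominant. Firm 1's payoff there is 10.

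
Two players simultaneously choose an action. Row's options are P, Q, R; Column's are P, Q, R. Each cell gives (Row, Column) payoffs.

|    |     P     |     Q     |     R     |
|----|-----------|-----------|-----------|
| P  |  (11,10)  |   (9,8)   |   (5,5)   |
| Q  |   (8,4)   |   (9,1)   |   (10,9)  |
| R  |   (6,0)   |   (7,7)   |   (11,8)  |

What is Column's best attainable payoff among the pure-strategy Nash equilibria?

10

Both P is a pure NE (Row: 11 ≥ 8; Column: 10 ≥ 8). Column gets 10.
Both R is a pure NE (Row: 11 ≥ 10; Column: 8 ≥ 7). Column gets 8.
Every other cell has a profitable deviation for at least one player. Highest of {10, 8} is 10.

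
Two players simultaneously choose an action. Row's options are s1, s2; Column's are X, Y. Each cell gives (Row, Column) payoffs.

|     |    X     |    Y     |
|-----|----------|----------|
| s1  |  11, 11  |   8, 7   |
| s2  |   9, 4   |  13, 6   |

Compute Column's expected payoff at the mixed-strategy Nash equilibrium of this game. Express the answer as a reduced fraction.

19/3

Row mixes with probability p on s1, chosen so Column is indifferent: 11p + 4(1−p) = 7p + 6(1−p) gives p = 1/3.
Column's expected payoff is 11·1/3 + 4·2/3 = 19/3.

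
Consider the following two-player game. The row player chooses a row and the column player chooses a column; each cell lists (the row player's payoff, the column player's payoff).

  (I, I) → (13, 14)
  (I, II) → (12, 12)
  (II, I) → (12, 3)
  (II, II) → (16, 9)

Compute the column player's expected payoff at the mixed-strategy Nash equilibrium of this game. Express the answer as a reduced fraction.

The row player mixes with probability p on I, chosen so the column player is indifferent: 14p + 3(1−p) = 12p + 9(1−p) gives p = 3/4.
The column player's expected payoff is 14·3/4 + 3·1/4 = 45/4.

45/4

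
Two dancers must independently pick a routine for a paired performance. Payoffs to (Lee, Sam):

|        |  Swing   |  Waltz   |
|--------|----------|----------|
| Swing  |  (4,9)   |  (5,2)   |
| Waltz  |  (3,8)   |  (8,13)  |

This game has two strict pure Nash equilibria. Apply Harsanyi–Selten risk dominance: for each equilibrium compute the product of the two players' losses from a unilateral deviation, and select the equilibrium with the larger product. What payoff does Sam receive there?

At both Swing: Lee loses 4 − 3 = 1 by deviating; Sam loses 9 − 2 = 7. Product = 1·7 = 7.
At both Waltz: Lee loses 8 − 5 = 3 by deviating; Sam loses 13 − 8 = 5. Product = 3·5 = 15.
15 > 7, so both Waltz is risk-dominant. Sam's payoff there is 13.

13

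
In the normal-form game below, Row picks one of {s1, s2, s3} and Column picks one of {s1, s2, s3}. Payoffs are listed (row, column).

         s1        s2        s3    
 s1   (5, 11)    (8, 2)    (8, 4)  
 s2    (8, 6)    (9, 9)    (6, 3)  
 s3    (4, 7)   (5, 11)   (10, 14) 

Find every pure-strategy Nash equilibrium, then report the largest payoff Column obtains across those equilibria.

Both s2 is a pure NE (Row: 9 ≥ 8; Column: 9 ≥ 6). Column gets 9.
Both s3 is a pure NE (Row: 10 ≥ 8; Column: 14 ≥ 11). Column gets 14.
Every other cell has a profitable deviation for at least one player. Highest of {9, 14} is 14.

14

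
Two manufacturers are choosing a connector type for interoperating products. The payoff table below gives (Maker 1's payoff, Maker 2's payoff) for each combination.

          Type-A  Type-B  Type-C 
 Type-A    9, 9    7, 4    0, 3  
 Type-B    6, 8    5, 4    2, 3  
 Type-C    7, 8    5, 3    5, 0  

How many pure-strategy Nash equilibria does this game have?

Both Type-A: Maker 1 gets 9 (best alternative 7); Maker 2 gets 9 (best alternative 4). Neither deviates — NE.
Both Type-B is not a NE: Maker 1 would switch to Type-A (7 > 5).
No other cell survives both best-response checks, so there is 1 pure NE.

1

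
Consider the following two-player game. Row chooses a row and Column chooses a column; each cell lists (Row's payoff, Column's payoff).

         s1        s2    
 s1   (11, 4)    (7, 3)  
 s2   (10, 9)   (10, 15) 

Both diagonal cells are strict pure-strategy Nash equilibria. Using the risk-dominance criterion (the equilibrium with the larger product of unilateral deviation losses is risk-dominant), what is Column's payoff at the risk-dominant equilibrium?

15

At both s1: Row loses 11 − 10 = 1 by deviating; Column loses 4 − 3 = 1. Product = 1·1 = 1.
At both s2: Row loses 10 − 7 = 3 by deviating; Column loses 15 − 9 = 6. Product = 3·6 = 18.
18 > 1, so both s2 is risk-dominant. Column's payoff there is 15.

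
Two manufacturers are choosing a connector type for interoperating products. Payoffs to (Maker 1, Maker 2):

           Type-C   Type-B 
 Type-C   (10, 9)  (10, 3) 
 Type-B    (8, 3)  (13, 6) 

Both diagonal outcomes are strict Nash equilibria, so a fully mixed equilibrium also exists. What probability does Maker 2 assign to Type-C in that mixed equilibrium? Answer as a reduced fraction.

3/5

Maker 2's mix q on Type-C must make Maker 1 indifferent between Type-C and Type-B.
Maker 1's payoff from Type-C: 10q + 10(1−q). From Type-B: 8q + 13(1−q).
Set equal: 2q = 3(1−q) → q = 3/5.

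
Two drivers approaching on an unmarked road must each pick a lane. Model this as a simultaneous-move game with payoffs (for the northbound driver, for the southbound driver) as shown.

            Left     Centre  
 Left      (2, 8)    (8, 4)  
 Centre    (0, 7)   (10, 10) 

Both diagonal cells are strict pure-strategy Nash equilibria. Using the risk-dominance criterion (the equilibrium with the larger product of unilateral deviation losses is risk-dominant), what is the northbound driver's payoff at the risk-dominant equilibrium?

At both Left: the northbound driver loses 2 − 0 = 2 by deviating; the southbound driver loses 8 − 4 = 4. Product = 2·4 = 8.
At both Centre: the northbound driver loses 10 − 8 = 2 by deviating; the southbound driver loses 10 − 7 = 3. Product = 2·3 = 6.
8 > 6, so both Left is risk-dominant. The northbound driver's payoff there is 2.

2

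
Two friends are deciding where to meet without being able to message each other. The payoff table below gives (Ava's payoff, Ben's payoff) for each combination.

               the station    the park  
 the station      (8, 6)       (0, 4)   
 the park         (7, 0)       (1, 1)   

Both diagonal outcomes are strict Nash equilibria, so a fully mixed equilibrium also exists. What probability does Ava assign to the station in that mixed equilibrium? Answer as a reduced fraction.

Ava's mix p on the station must make Ben indifferent between the station and the park.
Ben's payoff from the station: 6p + 0(1−p). From the park: 4p + 1(1−p).
Set equal: 2p = 1(1−p) → p = 1/3.

1/3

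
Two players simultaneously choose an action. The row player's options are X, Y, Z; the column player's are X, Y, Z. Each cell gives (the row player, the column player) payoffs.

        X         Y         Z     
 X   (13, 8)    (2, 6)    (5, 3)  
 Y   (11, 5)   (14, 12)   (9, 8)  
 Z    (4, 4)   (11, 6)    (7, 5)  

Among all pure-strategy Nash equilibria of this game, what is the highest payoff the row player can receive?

14

Both X is a pure NE (the row player: 13 ≥ 11; the column player: 8 ≥ 6). The row player gets 13.
Both Y is a pure NE (the row player: 14 ≥ 11; the column player: 12 ≥ 8). The row player gets 14.
Every other cell has a profitable deviation for at least one player. Highest of {13, 14} is 14.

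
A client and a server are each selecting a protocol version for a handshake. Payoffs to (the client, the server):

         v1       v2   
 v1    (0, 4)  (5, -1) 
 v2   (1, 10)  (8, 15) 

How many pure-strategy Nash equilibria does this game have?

Both v2: the client gets 8 (best alternative 5); the server gets 15 (best alternative 10). Neither deviates — NE.
Both v1 is not a NE: the client would switch to v2 (1 > 0).
No other cell survives both best-response checks, so there is 1 pure NE.

1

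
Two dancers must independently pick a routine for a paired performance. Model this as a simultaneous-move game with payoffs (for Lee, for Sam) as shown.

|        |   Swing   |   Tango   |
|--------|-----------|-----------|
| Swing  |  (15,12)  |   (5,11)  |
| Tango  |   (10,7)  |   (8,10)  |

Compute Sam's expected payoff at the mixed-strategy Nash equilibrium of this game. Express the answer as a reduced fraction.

Lee mixes with probability p on Swing, chosen so Sam is indifferent: 12p + 7(1−p) = 11p + 10(1−p) gives p = 3/4.
Sam's expected payoff is 12·3/4 + 7·1/4 = 43/4.

43/4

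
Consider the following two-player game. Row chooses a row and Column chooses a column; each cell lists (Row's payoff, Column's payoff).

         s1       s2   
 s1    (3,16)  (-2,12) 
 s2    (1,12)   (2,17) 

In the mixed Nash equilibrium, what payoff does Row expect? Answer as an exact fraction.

Column mixes with probability q on s1, chosen so Row is indifferent: 3q + (-2)(1−q) = 1q + 2(1−q) gives q = 2/3.
Row's expected payoff (from either row, since indifferent) is 3·2/3 + (-2)·1/3 = 4/3.

4/3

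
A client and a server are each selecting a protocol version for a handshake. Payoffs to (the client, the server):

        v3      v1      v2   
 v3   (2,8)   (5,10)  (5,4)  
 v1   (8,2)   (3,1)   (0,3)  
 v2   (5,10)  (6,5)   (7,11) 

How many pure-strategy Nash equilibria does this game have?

1

Both v2: the client gets 7 (best alternative 5); the server gets 11 (best alternative 10). Neither deviates — NE.
Both v3 is not a NE: the client would switch to v1 (8 > 2).
No other cell survives both best-response checks, so there is 1 pure NE.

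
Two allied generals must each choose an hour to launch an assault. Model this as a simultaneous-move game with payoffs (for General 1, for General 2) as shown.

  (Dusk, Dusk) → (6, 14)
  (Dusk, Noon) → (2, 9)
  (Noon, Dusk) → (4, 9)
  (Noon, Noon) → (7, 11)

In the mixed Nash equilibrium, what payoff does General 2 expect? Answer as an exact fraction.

73/7

General 1 mixes with probability p on Dusk, chosen so General 2 is indifferent: 14p + 9(1−p) = 9p + 11(1−p) gives p = 2/7.
General 2's expected payoff is 14·2/7 + 9·5/7 = 73/7.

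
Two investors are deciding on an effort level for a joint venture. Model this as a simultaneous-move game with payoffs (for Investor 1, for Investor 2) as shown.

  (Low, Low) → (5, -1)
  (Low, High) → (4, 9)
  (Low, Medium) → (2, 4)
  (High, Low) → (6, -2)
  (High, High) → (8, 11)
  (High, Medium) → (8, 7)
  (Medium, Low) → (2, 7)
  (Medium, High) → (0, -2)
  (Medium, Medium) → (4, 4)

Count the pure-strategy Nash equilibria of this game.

1

Both High: Investor 1 gets 8 (best alternative 4); Investor 2 gets 11 (best alternative 7). Neither deviates — NE.
Both Medium is not a NE: Investor 1 would switch to High (8 > 4).
No other cell survives both best-response checks, so there is 1 pure NE.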